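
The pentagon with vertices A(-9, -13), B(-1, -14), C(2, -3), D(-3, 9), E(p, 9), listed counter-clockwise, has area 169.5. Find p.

-6

The doubled signed area Σ (x_i y_{i+1} − x_{i+1} y_i) is linear in p.
With p=0 it equals 207; the coefficient of p is -22 (from the two edges through E).
So -22·p + 207 = 2·169.5 = 339 ⇒ p = -6.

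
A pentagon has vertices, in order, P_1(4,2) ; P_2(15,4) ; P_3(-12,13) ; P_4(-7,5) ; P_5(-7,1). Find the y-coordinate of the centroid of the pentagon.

Apply the surveyor's formula. First the cross-terms c_i = x_i·y_{i+1} − x_{i+1}·y_i:
  -14, 243, 31, 28, -18  ⇒  2A = 270, A = 135.
Then Σ (y_i + y_{i+1})·c_i = 4719, so ȳ = 4719 / (6·135) = 1573/270.

1573/270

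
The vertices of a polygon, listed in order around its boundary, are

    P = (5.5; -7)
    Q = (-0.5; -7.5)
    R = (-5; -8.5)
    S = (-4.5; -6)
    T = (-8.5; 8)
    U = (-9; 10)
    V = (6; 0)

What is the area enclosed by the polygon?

144.125

Apply Gauss's area formula: 2A = Σ (x_i·y_{i+1} − x_{i+1}·y_i), indices taken mod 7.
P→Q: (5.5)(-7.5) − (-0.5)(-7) = -44.75
Q→R: (-0.5)(-8.5) − (-5)(-7.5) = -33.25
R→S: (-5)(-6) − (-4.5)(-8.5) = -8.25
S→T: (-4.5)(8) − (-8.5)(-6) = -87
T→U: (-8.5)(10) − (-9)(8) = -13
U→V: (-9)(0) − (6)(10) = -60
V→P: (6)(-7) − (5.5)(0) = -42
Σ = -288.25
Area = |Σ|/2 = 144.125.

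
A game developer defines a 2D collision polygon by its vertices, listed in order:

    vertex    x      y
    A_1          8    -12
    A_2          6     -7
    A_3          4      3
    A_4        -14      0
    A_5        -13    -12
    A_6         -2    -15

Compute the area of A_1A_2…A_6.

Cross-terms: 16, 46, 42, 168, 171, 144  ⇒  Σ = 587
Area = |Σ|/2 = 293.5.

293.5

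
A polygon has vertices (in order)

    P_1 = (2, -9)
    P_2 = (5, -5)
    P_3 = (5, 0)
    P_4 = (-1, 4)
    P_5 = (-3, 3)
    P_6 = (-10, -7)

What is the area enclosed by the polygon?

122

Apply the surveyor's formula: 2A = Σ (x_i·y_{i+1} − x_{i+1}·y_i), indices taken mod 6.
Σ = (35) + (25) + (20) + (9) + (51) + (104) = 244
Area = |Σ|/2 = 122.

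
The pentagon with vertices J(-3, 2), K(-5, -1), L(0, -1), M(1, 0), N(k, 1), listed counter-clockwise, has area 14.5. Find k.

Write out the shoelace sum; only the two edges meeting at N involve k:
2·Area = [(1·1 − k·0) + (k·2 − (-3)·1)] + 19
       = 2·k + 23 = 29
⇒ k = 3.

3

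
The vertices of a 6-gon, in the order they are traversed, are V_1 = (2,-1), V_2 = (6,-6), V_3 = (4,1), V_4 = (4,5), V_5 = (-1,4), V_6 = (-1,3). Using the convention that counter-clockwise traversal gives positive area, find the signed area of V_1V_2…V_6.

Cross-terms: -6, 30, 16, 21, 1, -5  ⇒  Σ = 57
Signed area = Σ/2 = 28.5 (positive ⇒ counter-clockwise traversal).

28.5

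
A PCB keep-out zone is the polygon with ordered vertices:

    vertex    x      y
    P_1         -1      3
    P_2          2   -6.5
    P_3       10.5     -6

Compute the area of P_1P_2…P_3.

P_1→P_2: (-1)(-6.5) − (2)(3) = 0.5
P_2→P_3: (2)(-6) − (10.5)(-6.5) = 56.25
P_3→P_1: (10.5)(3) − (-1)(-6) = 25.5
Σ = 82.25
Area = |Σ|/2 = 41.125.

41.125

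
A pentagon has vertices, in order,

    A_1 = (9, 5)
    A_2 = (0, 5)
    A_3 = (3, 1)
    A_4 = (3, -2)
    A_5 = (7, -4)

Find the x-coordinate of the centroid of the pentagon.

Apply the shoelace formula. First the cross-terms c_i = x_i·y_{i+1} − x_{i+1}·y_i:
  45, -15, -9, 2, 71  ⇒  2A = 94, A = 47.
Then Σ (x_i + x_{i+1})·c_i = 1462, so x̄ = 1462 / (6·47) = 731/141.

731/141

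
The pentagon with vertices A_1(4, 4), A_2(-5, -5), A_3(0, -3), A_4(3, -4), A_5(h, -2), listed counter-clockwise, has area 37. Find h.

6

Write out the shoelace sum; only the two edges meeting at A_5 involve h:
2·Area = [(3·(-2) − h·(-4)) + (h·4 − 4·(-2))] + 24
       = 8·h + 26 = 74
⇒ h = 6.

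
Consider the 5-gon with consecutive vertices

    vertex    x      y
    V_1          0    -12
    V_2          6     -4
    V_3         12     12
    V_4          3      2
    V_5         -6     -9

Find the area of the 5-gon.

Apply the shoelace (surveyor's) formula: 2A = Σ (x_i·y_{i+1} − x_{i+1}·y_i), indices taken mod 5.
V_1→V_2: (0)(-4) − (6)(-12) = 72
V_2→V_3: (6)(12) − (12)(-4) = 120
V_3→V_4: (12)(2) − (3)(12) = -12
V_4→V_5: (3)(-9) − (-6)(2) = -15
V_5→V_1: (-6)(-12) − (0)(-9) = 72
Σ = 237
Area = |Σ|/2 = 118.5.

118.5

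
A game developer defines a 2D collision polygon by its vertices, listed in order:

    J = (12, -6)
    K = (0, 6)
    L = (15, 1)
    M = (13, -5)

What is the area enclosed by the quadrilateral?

62

J→K: (12)(6) − (0)(-6) = 72
K→L: (0)(1) − (15)(6) = -90
L→M: (15)(-5) − (13)(1) = -88
M→J: (13)(-6) − (12)(-5) = -18
Σ = -124
Area = |Σ|/2 = 62.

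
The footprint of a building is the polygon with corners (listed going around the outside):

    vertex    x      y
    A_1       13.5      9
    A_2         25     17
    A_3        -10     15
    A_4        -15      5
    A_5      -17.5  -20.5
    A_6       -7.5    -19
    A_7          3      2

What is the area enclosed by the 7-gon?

670.125

Cross-terms: 4.5, 545, 175, 395, 178.75, 42, 0  ⇒  Σ = 1340.25
Area = |Σ|/2 = 670.125.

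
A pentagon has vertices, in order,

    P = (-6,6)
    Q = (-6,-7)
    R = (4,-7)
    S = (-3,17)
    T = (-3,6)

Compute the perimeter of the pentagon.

|PQ| = √((0)² + (-13)²) = √169 = 13
|QR| = √((10)² + (0)²) = √100 = 10
|RS| = √((-7)² + (24)²) = √625 = 25
|ST| = √((0)² + (-11)²) = √121 = 11
|TP| = √((-3)² + (0)²) = √9 = 3
Perimeter = 13 + 10 + 25 + 11 + 3 = 62.

62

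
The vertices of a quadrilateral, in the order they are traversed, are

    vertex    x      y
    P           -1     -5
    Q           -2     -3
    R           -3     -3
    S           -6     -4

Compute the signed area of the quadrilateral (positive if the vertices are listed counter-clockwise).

5

P→Q: (-1)(-3) − (-2)(-5) = -7
Q→R: (-2)(-3) − (-3)(-3) = -3
R→S: (-3)(-4) − (-6)(-3) = -6
S→P: (-6)(-5) − (-1)(-4) = 26
Σ = 10
Signed area = Σ/2 = 5 (positive ⇒ counter-clockwise traversal).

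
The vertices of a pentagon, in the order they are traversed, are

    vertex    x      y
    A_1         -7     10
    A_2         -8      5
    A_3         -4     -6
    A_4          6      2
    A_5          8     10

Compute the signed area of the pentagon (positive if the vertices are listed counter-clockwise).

Apply Gauss's area formula: 2A = Σ (x_i·y_{i+1} − x_{i+1}·y_i), indices taken mod 5.
Σ = (45) + (68) + (28) + (44) + (150) = 335
Signed area = Σ/2 = 167.5 (positive ⇒ counter-clockwise traversal).

167.5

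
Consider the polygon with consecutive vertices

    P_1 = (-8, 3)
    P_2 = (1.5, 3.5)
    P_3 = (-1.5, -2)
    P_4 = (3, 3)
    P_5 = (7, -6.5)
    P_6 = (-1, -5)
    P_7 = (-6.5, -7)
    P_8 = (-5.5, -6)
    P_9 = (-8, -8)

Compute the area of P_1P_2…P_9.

113.875

Apply Gauss's area formula: 2A = Σ (x_i·y_{i+1} − x_{i+1}·y_i), indices taken mod 9.
Σ = (-32.5) + (2.25) + (1.5) + (-40.5) + (-41.5) + (-25.5) + (0.5) + (-4) + (-88) = -227.75
Area = |Σ|/2 = 113.875.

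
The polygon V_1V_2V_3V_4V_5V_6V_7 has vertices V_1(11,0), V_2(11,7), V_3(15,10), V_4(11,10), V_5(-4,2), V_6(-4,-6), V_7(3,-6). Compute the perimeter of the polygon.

|V_1V_2| = √((0)² + (7)²) = √49 = 7
|V_2V_3| = √((4)² + (3)²) = √25 = 5
|V_3V_4| = √((-4)² + (0)²) = √16 = 4
|V_4V_5| = √((-15)² + (-8)²) = √289 = 17
|V_5V_6| = √((0)² + (-8)²) = √64 = 8
|V_6V_7| = √((7)² + (0)²) = √49 = 7
|V_7V_1| = √((8)² + (6)²) = √100 = 10
Perimeter = 7 + 5 + 4 + 17 + 8 + 7 + 10 = 58.

58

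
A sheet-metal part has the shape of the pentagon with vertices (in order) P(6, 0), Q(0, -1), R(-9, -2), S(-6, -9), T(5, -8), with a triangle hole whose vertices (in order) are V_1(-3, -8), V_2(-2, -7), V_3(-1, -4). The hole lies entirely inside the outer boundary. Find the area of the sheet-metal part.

Outer boundary:
Apply the shoelace formula: 2A = Σ (x_i·y_{i+1} − x_{i+1}·y_i), indices taken mod 5.
P→Q: (6)(-1) − (0)(0) = -6
Q→R: (0)(-2) − (-9)(-1) = -9
R→S: (-9)(-9) − (-6)(-2) = 69
S→T: (-6)(-8) − (5)(-9) = 93
T→P: (5)(0) − (6)(-8) = 48
Σ = 195
Area = |Σ|/2 = 97.5.
Hole:
Apply the shoelace formula: 2A = Σ (x_i·y_{i+1} − x_{i+1}·y_i), indices taken mod 3.
Σ = (5) + (1) + (-4) = 2
Area = |Σ|/2 = 1.
Net area = 97.5 − 1 = 96.5.

96.5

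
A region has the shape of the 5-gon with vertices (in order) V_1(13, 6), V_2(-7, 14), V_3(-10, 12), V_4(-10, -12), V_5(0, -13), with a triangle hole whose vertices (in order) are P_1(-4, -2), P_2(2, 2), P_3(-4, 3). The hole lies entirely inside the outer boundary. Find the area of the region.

394.5

Outer boundary:
Apply Gauss's area formula: 2A = Σ (x_i·y_{i+1} − x_{i+1}·y_i), indices taken mod 5.
Σ = (224) + (56) + (240) + (130) + (169) = 819
Area = |Σ|/2 = 409.5.
Hole:
P_1→P_2: (-4)(2) − (2)(-2) = -4
P_2→P_3: (2)(3) − (-4)(2) = 14
P_3→P_1: (-4)(-2) − (-4)(3) = 20
Σ = 30
Area = |Σ|/2 = 15.
Net area = 409.5 − 15 = 394.5.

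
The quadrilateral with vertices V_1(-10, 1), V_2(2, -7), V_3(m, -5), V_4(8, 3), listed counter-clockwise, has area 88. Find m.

The doubled signed area Σ (x_i y_{i+1} − x_{i+1} y_i) is linear in m.
With m=0 it equals 136; the coefficient of m is 10 (from the two edges through V_3).
So 10·m + 136 = 2·88 = 176 ⇒ m = 4.

4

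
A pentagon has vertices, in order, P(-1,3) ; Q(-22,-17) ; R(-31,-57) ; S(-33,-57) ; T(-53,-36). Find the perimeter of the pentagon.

|PQ| = √((-21)² + (-20)²) = √841 = 29
|QR| = √((-9)² + (-40)²) = √1681 = 41
|RS| = √((-2)² + (0)²) = √4 = 2
|ST| = √((-20)² + (21)²) = √841 = 29
|TP| = √((52)² + (39)²) = √4225 = 65
Perimeter = 29 + 41 + 2 + 29 + 65 = 166.

166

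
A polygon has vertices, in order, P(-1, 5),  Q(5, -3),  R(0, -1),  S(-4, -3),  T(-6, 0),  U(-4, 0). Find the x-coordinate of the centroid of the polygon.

-61/69

Apply Gauss's area formula. First the cross-terms c_i = x_i·y_{i+1} − x_{i+1}·y_i:
  -22, -5, -4, -18, 0, -20  ⇒  2A = -69, A = -34.5.
Then Σ (x_i + x_{i+1})·c_i = 183, so x̄ = 183 / (6·(-34.5)) = -61/69.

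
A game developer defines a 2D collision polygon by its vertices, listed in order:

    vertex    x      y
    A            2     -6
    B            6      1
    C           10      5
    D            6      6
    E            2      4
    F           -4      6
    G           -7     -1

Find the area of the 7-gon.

Apply the surveyor's formula: 2A = Σ (x_i·y_{i+1} − x_{i+1}·y_i), indices taken mod 7.
Cross-terms: 38, 20, 30, 12, 28, 46, 44  ⇒  Σ = 218
Area = |Σ|/2 = 109.

109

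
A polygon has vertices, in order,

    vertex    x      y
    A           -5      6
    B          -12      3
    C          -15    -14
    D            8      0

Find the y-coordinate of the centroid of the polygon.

-311/129

Apply the shoelace formula. First the cross-terms c_i = x_i·y_{i+1} − x_{i+1}·y_i:
  57, 213, 112, 48  ⇒  2A = 430, A = 215.
Then Σ (y_i + y_{i+1})·c_i = -3110, so ȳ = -3110 / (6·215) = -311/129.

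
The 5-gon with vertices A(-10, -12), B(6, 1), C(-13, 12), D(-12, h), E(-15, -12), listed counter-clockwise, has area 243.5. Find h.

The doubled signed area Σ (x_i y_{i+1} − x_{i+1} y_i) is linear in h.
With h=0 it equals 495; the coefficient of h is 2 (from the two edges through D).
So 2·h + 495 = 2·243.5 = 487 ⇒ h = -4.

-4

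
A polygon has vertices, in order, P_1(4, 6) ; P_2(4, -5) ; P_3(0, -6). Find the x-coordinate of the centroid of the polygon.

8/3

Apply the shoelace (surveyor's) formula. First the cross-terms c_i = x_i·y_{i+1} − x_{i+1}·y_i:
  -44, -24, 24  ⇒  2A = -44, A = -22.
Then Σ (x_i + x_{i+1})·c_i = -352, so x̄ = -352 / (6·(-22)) = 8/3.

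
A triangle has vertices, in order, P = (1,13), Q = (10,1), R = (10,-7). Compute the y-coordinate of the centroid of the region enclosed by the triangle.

Apply the surveyor's formula. First the cross-terms c_i = x_i·y_{i+1} − x_{i+1}·y_i:
  -129, -80, 137  ⇒  2A = -72, A = -36.
Then Σ (y_i + y_{i+1})·c_i = -504, so ȳ = -504 / (6·(-36)) = 7/3.

7/3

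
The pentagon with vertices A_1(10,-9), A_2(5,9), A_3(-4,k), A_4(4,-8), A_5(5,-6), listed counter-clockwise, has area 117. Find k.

0

Write out the shoelace sum; only the two edges meeting at A_3 involve k:
2·Area = [(5·k − (-4)·9) + ((-4)·(-8) − 4·k)] + 166
       = 1·k + 234 = 234
⇒ k = 0.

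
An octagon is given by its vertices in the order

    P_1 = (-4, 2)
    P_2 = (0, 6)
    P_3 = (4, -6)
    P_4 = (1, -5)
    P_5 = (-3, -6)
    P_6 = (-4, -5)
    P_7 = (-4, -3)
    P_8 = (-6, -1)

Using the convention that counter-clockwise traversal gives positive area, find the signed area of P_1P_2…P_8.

-65

Σ = (-24) + (-24) + (-14) + (-21) + (-9) + (-8) + (-14) + (-16) = -130
Signed area = Σ/2 = -65 (negative ⇒ clockwise traversal).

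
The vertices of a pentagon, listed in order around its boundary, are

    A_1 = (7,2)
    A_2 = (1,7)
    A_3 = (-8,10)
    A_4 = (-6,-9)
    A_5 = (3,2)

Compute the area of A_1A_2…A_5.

Apply the shoelace formula: 2A = Σ (x_i·y_{i+1} − x_{i+1}·y_i), indices taken mod 5.
Cross-terms: 47, 66, 132, 15, -8  ⇒  Σ = 252
Area = |Σ|/2 = 126.

126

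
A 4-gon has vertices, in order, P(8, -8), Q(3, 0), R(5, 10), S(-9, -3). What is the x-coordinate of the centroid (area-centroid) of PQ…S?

0.16

Apply the shoelace formula. First the cross-terms c_i = x_i·y_{i+1} − x_{i+1}·y_i:
  24, 30, 75, 96  ⇒  2A = 225, A = 112.5.
Then Σ (x_i + x_{i+1})·c_i = 108, so x̄ = 108 / (6·112.5) = 0.16.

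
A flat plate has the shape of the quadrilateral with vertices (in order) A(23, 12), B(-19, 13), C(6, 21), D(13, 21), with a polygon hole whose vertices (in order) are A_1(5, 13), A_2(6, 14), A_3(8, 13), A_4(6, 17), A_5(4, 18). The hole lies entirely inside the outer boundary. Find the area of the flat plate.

203

Outer boundary:
Σ = (527) + (-477) + (-147) + (-327) = -424
Area = |Σ|/2 = 212.
Hole:
Apply the shoelace formula: 2A = Σ (x_i·y_{i+1} − x_{i+1}·y_i), indices taken mod 5.
A_1→A_2: (5)(14) − (6)(13) = -8
A_2→A_3: (6)(13) − (8)(14) = -34
A_3→A_4: (8)(17) − (6)(13) = 58
A_4→A_5: (6)(18) − (4)(17) = 40
A_5→A_1: (4)(13) − (5)(18) = -38
Σ = 18
Area = |Σ|/2 = 9.
Net area = 212 − 9 = 203.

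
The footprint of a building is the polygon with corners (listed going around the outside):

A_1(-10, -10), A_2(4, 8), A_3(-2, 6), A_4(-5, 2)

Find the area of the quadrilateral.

Apply the shoelace formula: 2A = Σ (x_i·y_{i+1} − x_{i+1}·y_i), indices taken mod 4.
Cross-terms: -40, 40, 26, 70  ⇒  Σ = 96
Area = |Σ|/2 = 48.

48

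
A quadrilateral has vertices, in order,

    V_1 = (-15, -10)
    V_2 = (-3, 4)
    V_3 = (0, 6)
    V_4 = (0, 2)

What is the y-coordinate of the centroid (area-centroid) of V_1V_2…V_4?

Apply the shoelace (surveyor's) formula. First the cross-terms c_i = x_i·y_{i+1} − x_{i+1}·y_i:
  -90, -18, 0, 30  ⇒  2A = -78, A = -39.
Then Σ (y_i + y_{i+1})·c_i = 120, so ȳ = 120 / (6·(-39)) = -20/39.

-20/39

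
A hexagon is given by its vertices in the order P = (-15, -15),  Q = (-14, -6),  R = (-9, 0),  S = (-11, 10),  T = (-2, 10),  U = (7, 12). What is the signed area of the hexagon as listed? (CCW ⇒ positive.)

-186.5

Apply Gauss's area formula: 2A = Σ (x_i·y_{i+1} − x_{i+1}·y_i), indices taken mod 6.
Σ = (-120) + (-54) + (-90) + (-90) + (-94) + (75) = -373
Signed area = Σ/2 = -186.5 (negative ⇒ clockwise traversal).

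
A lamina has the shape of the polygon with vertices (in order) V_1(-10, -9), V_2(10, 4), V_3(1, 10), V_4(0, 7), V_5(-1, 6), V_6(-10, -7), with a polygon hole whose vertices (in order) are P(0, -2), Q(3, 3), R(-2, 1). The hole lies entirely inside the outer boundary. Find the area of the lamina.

114

Outer boundary:
Σ = (50) + (96) + (7) + (7) + (67) + (20) = 247
Area = |Σ|/2 = 123.5.
Hole:
Σ = (6) + (9) + (4) = 19
Area = |Σ|/2 = 9.5.
Net area = 123.5 − 9.5 = 114.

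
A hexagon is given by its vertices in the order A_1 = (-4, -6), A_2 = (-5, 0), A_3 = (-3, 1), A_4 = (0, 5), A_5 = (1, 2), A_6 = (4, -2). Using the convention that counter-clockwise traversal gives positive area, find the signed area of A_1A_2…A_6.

-48.5

Σ = (-30) + (-5) + (-15) + (-5) + (-10) + (-32) = -97
Signed area = Σ/2 = -48.5 (negative ⇒ clockwise traversal).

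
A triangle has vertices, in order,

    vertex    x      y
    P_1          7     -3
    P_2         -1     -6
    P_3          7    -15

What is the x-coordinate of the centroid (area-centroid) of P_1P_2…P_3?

13/3

Apply the surveyor's formula. First the cross-terms c_i = x_i·y_{i+1} − x_{i+1}·y_i:
  -45, 57, 84  ⇒  2A = 96, A = 48.
Then Σ (x_i + x_{i+1})·c_i = 1248, so x̄ = 1248 / (6·48) = 13/3.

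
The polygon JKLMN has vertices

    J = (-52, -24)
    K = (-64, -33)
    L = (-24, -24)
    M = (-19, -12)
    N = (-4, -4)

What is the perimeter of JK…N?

|JK| = √((-12)² + (-9)²) = √225 = 15
|KL| = √((40)² + (9)²) = √1681 = 41
|LM| = √((5)² + (12)²) = √169 = 13
|MN| = √((15)² + (8)²) = √289 = 17
|NJ| = √((-48)² + (-20)²) = √2704 = 52
Perimeter = 15 + 41 + 13 + 17 + 52 = 138.

138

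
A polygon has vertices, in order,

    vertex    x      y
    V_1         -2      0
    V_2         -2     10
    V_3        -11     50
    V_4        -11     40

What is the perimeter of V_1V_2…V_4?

|V_1V_2| = √((0)² + (10)²) = √100 = 10
|V_2V_3| = √((-9)² + (40)²) = √1681 = 41
|V_3V_4| = √((0)² + (-10)²) = √100 = 10
|V_4V_1| = √((9)² + (-40)²) = √1681 = 41
Perimeter = 10 + 41 + 10 + 41 = 102.

102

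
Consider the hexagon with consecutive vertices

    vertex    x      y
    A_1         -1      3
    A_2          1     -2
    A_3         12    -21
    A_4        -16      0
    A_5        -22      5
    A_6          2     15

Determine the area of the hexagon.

366.5

Apply Gauss's area formula: 2A = Σ (x_i·y_{i+1} − x_{i+1}·y_i), indices taken mod 6.
Σ = (-1) + (3) + (-336) + (-80) + (-340) + (21) = -733
Area = |Σ|/2 = 366.5.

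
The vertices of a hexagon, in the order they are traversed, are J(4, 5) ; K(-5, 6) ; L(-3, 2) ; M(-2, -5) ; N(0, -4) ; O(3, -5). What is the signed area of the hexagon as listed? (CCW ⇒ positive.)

Apply Gauss's area formula: 2A = Σ (x_i·y_{i+1} − x_{i+1}·y_i), indices taken mod 6.
J→K: (4)(6) − (-5)(5) = 49
K→L: (-5)(2) − (-3)(6) = 8
L→M: (-3)(-5) − (-2)(2) = 19
M→N: (-2)(-4) − (0)(-5) = 8
N→O: (0)(-5) − (3)(-4) = 12
O→J: (3)(5) − (4)(-5) = 35
Σ = 131
Signed area = Σ/2 = 65.5 (positive ⇒ counter-clockwise traversal).

65.5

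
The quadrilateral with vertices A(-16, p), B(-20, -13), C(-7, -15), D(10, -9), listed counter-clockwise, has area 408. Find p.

Write out the shoelace sum; only the two edges meeting at A involve p:
2·Area = [(10·p − (-16)·(-9)) + ((-16)·(-13) − (-20)·p)] + 422
       = 30·p + 486 = 816
⇒ p = 11.

11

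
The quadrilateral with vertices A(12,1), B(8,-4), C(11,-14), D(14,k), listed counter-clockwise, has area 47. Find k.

The doubled signed area Σ (x_i y_{i+1} − x_{i+1} y_i) is linear in k.
With k=0 it equals 86; the coefficient of k is -1 (from the two edges through D).
So -1·k + 86 = 2·47 = 94 ⇒ k = -8.

-8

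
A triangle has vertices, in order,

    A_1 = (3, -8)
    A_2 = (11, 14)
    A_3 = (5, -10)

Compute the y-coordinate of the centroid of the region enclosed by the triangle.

Apply Gauss's area formula. First the cross-terms c_i = x_i·y_{i+1} − x_{i+1}·y_i:
  130, -180, -10  ⇒  2A = -60, A = -30.
Then Σ (y_i + y_{i+1})·c_i = 240, so ȳ = 240 / (6·(-30)) = -4/3.

-4/3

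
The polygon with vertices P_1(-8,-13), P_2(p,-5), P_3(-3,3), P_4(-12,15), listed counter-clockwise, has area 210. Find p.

Write out the shoelace sum; only the two edges meeting at P_2 involve p:
2·Area = [((-8)·(-5) − p·(-13)) + (p·3 − (-3)·(-5))] + 267
       = 16·p + 292 = 420
⇒ p = 8.

8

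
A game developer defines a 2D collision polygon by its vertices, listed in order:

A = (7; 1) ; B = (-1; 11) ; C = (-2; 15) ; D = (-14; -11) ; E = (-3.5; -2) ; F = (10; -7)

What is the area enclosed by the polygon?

Σ = (78) + (7) + (232) + (-10.5) + (44.5) + (59) = 410
Area = |Σ|/2 = 205.

205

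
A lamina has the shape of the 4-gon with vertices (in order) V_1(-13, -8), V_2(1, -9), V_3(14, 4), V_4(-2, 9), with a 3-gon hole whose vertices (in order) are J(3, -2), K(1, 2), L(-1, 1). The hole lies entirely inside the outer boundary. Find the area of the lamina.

256

Outer boundary:
Apply the shoelace (surveyor's) formula: 2A = Σ (x_i·y_{i+1} − x_{i+1}·y_i), indices taken mod 4.
Σ = (125) + (130) + (134) + (133) = 522
Area = |Σ|/2 = 261.
Hole:
Σ = (8) + (3) + (-1) = 10
Area = |Σ|/2 = 5.
Net area = 261 − 5 = 256.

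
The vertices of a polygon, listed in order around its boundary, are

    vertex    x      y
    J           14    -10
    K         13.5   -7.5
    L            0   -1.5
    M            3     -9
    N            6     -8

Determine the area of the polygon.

Apply Gauss's area formula: 2A = Σ (x_i·y_{i+1} − x_{i+1}·y_i), indices taken mod 5.
Σ = (30) + (-20.25) + (4.5) + (30) + (52) = 96.25
Area = |Σ|/2 = 48.125.

48.125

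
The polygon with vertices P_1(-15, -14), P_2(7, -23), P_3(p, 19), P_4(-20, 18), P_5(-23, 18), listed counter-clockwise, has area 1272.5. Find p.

23

The doubled signed area Σ (x_i y_{i+1} − x_{i+1} y_i) is linear in p.
With p=0 it equals 1602; the coefficient of p is 41 (from the two edges through P_3).
So 41·p + 1602 = 2·1272.5 = 2545 ⇒ p = 23.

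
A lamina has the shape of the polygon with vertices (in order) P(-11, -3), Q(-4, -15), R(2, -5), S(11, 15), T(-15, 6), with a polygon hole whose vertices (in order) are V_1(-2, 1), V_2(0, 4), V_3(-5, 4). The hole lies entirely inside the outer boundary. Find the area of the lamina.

Outer boundary:
Apply the surveyor's formula: 2A = Σ (x_i·y_{i+1} − x_{i+1}·y_i), indices taken mod 5.
Σ = (153) + (50) + (85) + (291) + (111) = 690
Area = |Σ|/2 = 345.
Hole:
Σ = (-8) + (20) + (3) = 15
Area = |Σ|/2 = 7.5.
Net area = 345 − 7.5 = 337.5.

337.5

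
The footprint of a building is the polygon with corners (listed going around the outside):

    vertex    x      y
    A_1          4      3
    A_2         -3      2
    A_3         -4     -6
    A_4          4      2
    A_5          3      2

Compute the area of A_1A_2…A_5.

Σ = (17) + (26) + (16) + (2) + (1) = 62
Area = |Σ|/2 = 31.

31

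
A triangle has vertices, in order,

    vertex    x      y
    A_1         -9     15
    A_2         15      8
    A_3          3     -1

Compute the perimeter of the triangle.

60

|A_1A_2| = √((24)² + (-7)²) = √625 = 25
|A_2A_3| = √((-12)² + (-9)²) = √225 = 15
|A_3A_1| = √((-12)² + (16)²) = √400 = 20
Perimeter = 25 + 15 + 20 = 60.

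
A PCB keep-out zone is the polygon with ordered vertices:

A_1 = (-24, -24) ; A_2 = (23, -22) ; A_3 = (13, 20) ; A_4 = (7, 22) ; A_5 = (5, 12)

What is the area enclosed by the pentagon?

Apply Gauss's area formula: 2A = Σ (x_i·y_{i+1} − x_{i+1}·y_i), indices taken mod 5.
Σ = (1080) + (746) + (146) + (-26) + (168) = 2114
Area = |Σ|/2 = 1057.

1057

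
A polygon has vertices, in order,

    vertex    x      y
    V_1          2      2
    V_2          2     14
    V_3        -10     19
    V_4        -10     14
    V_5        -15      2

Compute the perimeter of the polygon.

60

|V_1V_2| = √((0)² + (12)²) = √144 = 12
|V_2V_3| = √((-12)² + (5)²) = √169 = 13
|V_3V_4| = √((0)² + (-5)²) = √25 = 5
|V_4V_5| = √((-5)² + (-12)²) = √169 = 13
|V_5V_1| = √((17)² + (0)²) = √289 = 17
Perimeter = 12 + 13 + 5 + 13 + 17 = 60.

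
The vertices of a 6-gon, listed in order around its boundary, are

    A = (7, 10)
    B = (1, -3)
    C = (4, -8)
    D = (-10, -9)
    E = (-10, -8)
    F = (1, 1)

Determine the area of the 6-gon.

76

Apply Gauss's area formula: 2A = Σ (x_i·y_{i+1} − x_{i+1}·y_i), indices taken mod 6.
Σ = (-31) + (4) + (-116) + (-10) + (-2) + (3) = -152
Area = |Σ|/2 = 76.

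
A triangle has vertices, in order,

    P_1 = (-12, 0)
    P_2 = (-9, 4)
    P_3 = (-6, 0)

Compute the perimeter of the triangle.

16

|P_1P_2| = √((3)² + (4)²) = √25 = 5
|P_2P_3| = √((3)² + (-4)²) = √25 = 5
|P_3P_1| = √((-6)² + (0)²) = √36 = 6
Perimeter = 5 + 5 + 6 = 16.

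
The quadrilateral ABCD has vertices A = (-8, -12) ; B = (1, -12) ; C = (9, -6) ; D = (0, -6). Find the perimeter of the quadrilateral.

|AB| = √((9)² + (0)²) = √81 = 9
|BC| = √((8)² + (6)²) = √100 = 10
|CD| = √((-9)² + (0)²) = √81 = 9
|DA| = √((-8)² + (-6)²) = √100 = 10
Perimeter = 9 + 10 + 9 + 10 = 38.

38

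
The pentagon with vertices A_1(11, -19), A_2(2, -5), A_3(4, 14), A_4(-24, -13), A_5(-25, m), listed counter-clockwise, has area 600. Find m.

The doubled signed area Σ (x_i y_{i+1} − x_{i+1} y_i) is linear in m.
With m=0 it equals 465; the coefficient of m is -35 (from the two edges through A_5).
So -35·m + 465 = 2·600 = 1200 ⇒ m = -21.

-21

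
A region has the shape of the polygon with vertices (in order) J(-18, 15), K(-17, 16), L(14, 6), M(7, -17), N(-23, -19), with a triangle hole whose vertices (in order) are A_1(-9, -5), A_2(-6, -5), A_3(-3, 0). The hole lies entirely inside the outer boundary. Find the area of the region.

917.5

Outer boundary:
Apply the shoelace formula: 2A = Σ (x_i·y_{i+1} − x_{i+1}·y_i), indices taken mod 5.
J→K: (-18)(16) − (-17)(15) = -33
K→L: (-17)(6) − (14)(16) = -326
L→M: (14)(-17) − (7)(6) = -280
M→N: (7)(-19) − (-23)(-17) = -524
N→J: (-23)(15) − (-18)(-19) = -687
Σ = -1850
Area = |Σ|/2 = 925.
Hole:
Apply the surveyor's formula: 2A = Σ (x_i·y_{i+1} − x_{i+1}·y_i), indices taken mod 3.
Σ = (15) + (-15) + (15) = 15
Area = |Σ|/2 = 7.5.
Net area = 925 − 7.5 = 917.5.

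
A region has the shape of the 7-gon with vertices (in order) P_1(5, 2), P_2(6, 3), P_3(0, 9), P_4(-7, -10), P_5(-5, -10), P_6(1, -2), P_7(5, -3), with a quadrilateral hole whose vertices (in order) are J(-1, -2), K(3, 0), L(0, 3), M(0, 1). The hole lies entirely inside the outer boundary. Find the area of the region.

88

Outer boundary:
Apply the shoelace (surveyor's) formula: 2A = Σ (x_i·y_{i+1} − x_{i+1}·y_i), indices taken mod 7.
Cross-terms: 3, 54, 63, 20, 20, 7, 25  ⇒  Σ = 192
Area = |Σ|/2 = 96.
Hole:
Apply the surveyor's formula: 2A = Σ (x_i·y_{i+1} − x_{i+1}·y_i), indices taken mod 4.
Σ = (6) + (9) + (0) + (1) = 16
Area = |Σ|/2 = 8.
Net area = 96 − 8 = 88.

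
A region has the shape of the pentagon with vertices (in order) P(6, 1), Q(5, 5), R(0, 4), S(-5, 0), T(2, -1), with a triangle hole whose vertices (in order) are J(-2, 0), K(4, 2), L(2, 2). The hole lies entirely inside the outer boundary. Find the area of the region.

Outer boundary:
Apply the shoelace (surveyor's) formula: 2A = Σ (x_i·y_{i+1} − x_{i+1}·y_i), indices taken mod 5.
Σ = (25) + (20) + (20) + (5) + (8) = 78
Area = |Σ|/2 = 39.
Hole:
J→K: (-2)(2) − (4)(0) = -4
K→L: (4)(2) − (2)(2) = 4
L→J: (2)(0) − (-2)(2) = 4
Σ = 4
Area = |Σ|/2 = 2.
Net area = 39 − 2 = 37.

37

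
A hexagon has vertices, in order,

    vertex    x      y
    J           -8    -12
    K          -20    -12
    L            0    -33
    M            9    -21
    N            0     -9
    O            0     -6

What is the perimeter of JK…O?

|JK| = √((-12)² + (0)²) = √144 = 12
|KL| = √((20)² + (-21)²) = √841 = 29
|LM| = √((9)² + (12)²) = √225 = 15
|MN| = √((-9)² + (12)²) = √225 = 15
|NO| = √((0)² + (3)²) = √9 = 3
|OJ| = √((-8)² + (-6)²) = √100 = 10
Perimeter = 12 + 29 + 15 + 15 + 3 + 10 = 84.

84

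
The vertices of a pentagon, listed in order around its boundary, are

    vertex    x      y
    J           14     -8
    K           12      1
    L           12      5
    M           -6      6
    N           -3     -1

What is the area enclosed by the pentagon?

Apply Gauss's area formula: 2A = Σ (x_i·y_{i+1} − x_{i+1}·y_i), indices taken mod 5.
J→K: (14)(1) − (12)(-8) = 110
K→L: (12)(5) − (12)(1) = 48
L→M: (12)(6) − (-6)(5) = 102
M→N: (-6)(-1) − (-3)(6) = 24
N→J: (-3)(-8) − (14)(-1) = 38
Σ = 322
Area = |Σ|/2 = 161.

161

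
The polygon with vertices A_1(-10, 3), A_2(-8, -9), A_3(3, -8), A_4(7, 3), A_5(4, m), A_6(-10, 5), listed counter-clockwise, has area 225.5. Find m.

9

Write out the shoelace sum; only the two edges meeting at A_5 involve m:
2·Area = [(7·m − 4·3) + (4·5 − (-10)·m)] + 290
       = 17·m + 298 = 451
⇒ m = 9.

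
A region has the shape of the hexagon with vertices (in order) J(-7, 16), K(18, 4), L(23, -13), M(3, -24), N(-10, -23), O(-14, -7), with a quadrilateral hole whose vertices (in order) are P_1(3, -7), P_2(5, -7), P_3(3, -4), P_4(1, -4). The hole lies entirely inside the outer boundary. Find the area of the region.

Outer boundary:
Apply the surveyor's formula: 2A = Σ (x_i·y_{i+1} − x_{i+1}·y_i), indices taken mod 6.
Σ = (-316) + (-326) + (-513) + (-309) + (-252) + (-273) = -1989
Area = |Σ|/2 = 994.5.
Hole:
Cross-terms: 14, 1, -8, 5  ⇒  Σ = 12
Area = |Σ|/2 = 6.
Net area = 994.5 − 6 = 988.5.

988.5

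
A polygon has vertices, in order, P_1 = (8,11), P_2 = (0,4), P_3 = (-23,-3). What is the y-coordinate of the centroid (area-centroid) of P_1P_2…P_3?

4

Apply the shoelace (surveyor's) formula. First the cross-terms c_i = x_i·y_{i+1} − x_{i+1}·y_i:
  32, 92, -229  ⇒  2A = -105, A = -52.5.
Then Σ (y_i + y_{i+1})·c_i = -1260, so ȳ = -1260 / (6·(-52.5)) = 4.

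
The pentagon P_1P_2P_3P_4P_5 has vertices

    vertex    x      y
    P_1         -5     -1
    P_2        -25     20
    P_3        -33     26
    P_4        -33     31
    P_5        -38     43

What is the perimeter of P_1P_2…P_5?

112

|P_1P_2| = √((-20)² + (21)²) = √841 = 29
|P_2P_3| = √((-8)² + (6)²) = √100 = 10
|P_3P_4| = √((0)² + (5)²) = √25 = 5
|P_4P_5| = √((-5)² + (12)²) = √169 = 13
|P_5P_1| = √((33)² + (-44)²) = √3025 = 55
Perimeter = 29 + 10 + 5 + 13 + 55 = 112.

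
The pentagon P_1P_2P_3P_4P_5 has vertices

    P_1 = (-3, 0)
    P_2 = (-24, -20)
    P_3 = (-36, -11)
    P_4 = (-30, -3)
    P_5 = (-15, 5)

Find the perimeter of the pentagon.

84

|P_1P_2| = √((-21)² + (-20)²) = √841 = 29
|P_2P_3| = √((-12)² + (9)²) = √225 = 15
|P_3P_4| = √((6)² + (8)²) = √100 = 10
|P_4P_5| = √((15)² + (8)²) = √289 = 17
|P_5P_1| = √((12)² + (-5)²) = √169 = 13
Perimeter = 29 + 15 + 10 + 17 + 13 = 84.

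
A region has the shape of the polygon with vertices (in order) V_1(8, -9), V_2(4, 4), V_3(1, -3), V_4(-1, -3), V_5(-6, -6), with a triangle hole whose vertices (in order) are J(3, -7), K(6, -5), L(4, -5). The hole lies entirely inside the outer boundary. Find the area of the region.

Outer boundary:
Σ = (68) + (-16) + (-6) + (-12) + (102) = 136
Area = |Σ|/2 = 68.
Hole:
J→K: (3)(-5) − (6)(-7) = 27
K→L: (6)(-5) − (4)(-5) = -10
L→J: (4)(-7) − (3)(-5) = -13
Σ = 4
Area = |Σ|/2 = 2.
Net area = 68 − 2 = 66.

66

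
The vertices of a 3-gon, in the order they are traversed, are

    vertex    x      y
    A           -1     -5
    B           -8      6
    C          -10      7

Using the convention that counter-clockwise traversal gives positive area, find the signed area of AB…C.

Apply the surveyor's formula: 2A = Σ (x_i·y_{i+1} − x_{i+1}·y_i), indices taken mod 3.
Cross-terms: -46, 4, 57  ⇒  Σ = 15
Signed area = Σ/2 = 7.5 (positive ⇒ counter-clockwise traversal).

7.5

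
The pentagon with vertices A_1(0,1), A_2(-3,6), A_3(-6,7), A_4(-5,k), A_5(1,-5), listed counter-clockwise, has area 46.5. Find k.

-2

The doubled signed area Σ (x_i y_{i+1} − x_{i+1} y_i) is linear in k.
With k=0 it equals 79; the coefficient of k is -7 (from the two edges through A_4).
So -7·k + 79 = 2·46.5 = 93 ⇒ k = -2.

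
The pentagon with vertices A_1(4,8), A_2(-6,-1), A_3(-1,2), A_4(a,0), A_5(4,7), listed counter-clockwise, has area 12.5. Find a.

-2

The doubled signed area Σ (x_i y_{i+1} − x_{i+1} y_i) is linear in a.
With a=0 it equals 35; the coefficient of a is 5 (from the two edges through A_4).
So 5·a + 35 = 2·12.5 = 25 ⇒ a = -2.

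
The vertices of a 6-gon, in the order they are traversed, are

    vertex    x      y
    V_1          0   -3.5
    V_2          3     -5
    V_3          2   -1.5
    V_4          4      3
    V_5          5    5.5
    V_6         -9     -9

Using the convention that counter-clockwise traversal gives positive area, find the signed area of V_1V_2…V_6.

Apply the shoelace (surveyor's) formula: 2A = Σ (x_i·y_{i+1} − x_{i+1}·y_i), indices taken mod 6.
Σ = (10.5) + (5.5) + (12) + (7) + (4.5) + (31.5) = 71
Signed area = Σ/2 = 35.5 (positive ⇒ counter-clockwise traversal).

35.5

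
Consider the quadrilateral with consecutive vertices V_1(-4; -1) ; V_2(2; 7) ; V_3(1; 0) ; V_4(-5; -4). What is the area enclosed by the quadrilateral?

24

Apply Gauss's area formula: 2A = Σ (x_i·y_{i+1} − x_{i+1}·y_i), indices taken mod 4.
Σ = (-26) + (-7) + (-4) + (-11) = -48
Area = |Σ|/2 = 24.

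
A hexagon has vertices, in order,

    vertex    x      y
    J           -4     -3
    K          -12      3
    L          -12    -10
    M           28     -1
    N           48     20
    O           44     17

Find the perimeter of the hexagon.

|JK| = √((-8)² + (6)²) = √100 = 10
|KL| = √((0)² + (-13)²) = √169 = 13
|LM| = √((40)² + (9)²) = √1681 = 41
|MN| = √((20)² + (21)²) = √841 = 29
|NO| = √((-4)² + (-3)²) = √25 = 5
|OJ| = √((-48)² + (-20)²) = √2704 = 52
Perimeter = 10 + 13 + 41 + 29 + 5 + 52 = 150.

150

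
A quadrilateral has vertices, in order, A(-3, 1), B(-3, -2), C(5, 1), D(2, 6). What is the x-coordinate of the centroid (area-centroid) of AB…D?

17/24

Apply the shoelace (surveyor's) formula. First the cross-terms c_i = x_i·y_{i+1} − x_{i+1}·y_i:
  9, 7, 28, 20  ⇒  2A = 64, A = 32.
Then Σ (x_i + x_{i+1})·c_i = 136, so x̄ = 136 / (6·32) = 17/24.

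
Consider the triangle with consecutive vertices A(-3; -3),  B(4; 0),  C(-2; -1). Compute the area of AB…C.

5.5

Apply the shoelace formula: 2A = Σ (x_i·y_{i+1} − x_{i+1}·y_i), indices taken mod 3.
A→B: (-3)(0) − (4)(-3) = 12
B→C: (4)(-1) − (-2)(0) = -4
C→A: (-2)(-3) − (-3)(-1) = 3
Σ = 11
Area = |Σ|/2 = 5.5.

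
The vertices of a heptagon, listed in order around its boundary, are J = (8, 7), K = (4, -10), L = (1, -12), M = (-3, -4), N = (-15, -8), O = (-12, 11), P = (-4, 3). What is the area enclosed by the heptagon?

Apply the surveyor's formula: 2A = Σ (x_i·y_{i+1} − x_{i+1}·y_i), indices taken mod 7.
J→K: (8)(-10) − (4)(7) = -108
K→L: (4)(-12) − (1)(-10) = -38
L→M: (1)(-4) − (-3)(-12) = -40
M→N: (-3)(-8) − (-15)(-4) = -36
N→O: (-15)(11) − (-12)(-8) = -261
O→P: (-12)(3) − (-4)(11) = 8
P→J: (-4)(7) − (8)(3) = -52
Σ = -527
Area = |Σ|/2 = 263.5.

263.5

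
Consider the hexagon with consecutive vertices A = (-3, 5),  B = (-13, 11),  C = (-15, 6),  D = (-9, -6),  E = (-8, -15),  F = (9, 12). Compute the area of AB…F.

235

A→B: (-3)(11) − (-13)(5) = 32
B→C: (-13)(6) − (-15)(11) = 87
C→D: (-15)(-6) − (-9)(6) = 144
D→E: (-9)(-15) − (-8)(-6) = 87
E→F: (-8)(12) − (9)(-15) = 39
F→A: (9)(5) − (-3)(12) = 81
Σ = 470
Area = |Σ|/2 = 235.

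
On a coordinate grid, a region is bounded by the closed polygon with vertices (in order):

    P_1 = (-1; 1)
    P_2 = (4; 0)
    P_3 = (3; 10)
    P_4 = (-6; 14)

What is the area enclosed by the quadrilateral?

Apply the shoelace formula: 2A = Σ (x_i·y_{i+1} − x_{i+1}·y_i), indices taken mod 4.
Cross-terms: -4, 40, 102, 8  ⇒  Σ = 146
Area = |Σ|/2 = 73.

73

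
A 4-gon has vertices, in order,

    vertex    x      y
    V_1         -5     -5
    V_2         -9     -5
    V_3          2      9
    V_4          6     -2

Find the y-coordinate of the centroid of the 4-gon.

10/27

Apply Gauss's area formula. First the cross-terms c_i = x_i·y_{i+1} − x_{i+1}·y_i:
  -20, -71, -58, -40  ⇒  2A = -189, A = -94.5.
Then Σ (y_i + y_{i+1})·c_i = -210, so ȳ = -210 / (6·(-94.5)) = 10/27.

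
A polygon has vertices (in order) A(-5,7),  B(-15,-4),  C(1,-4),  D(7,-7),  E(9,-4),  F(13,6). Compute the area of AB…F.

236

Apply the surveyor's formula: 2A = Σ (x_i·y_{i+1} − x_{i+1}·y_i), indices taken mod 6.
Cross-terms: 125, 64, 21, 35, 106, 121  ⇒  Σ = 472
Area = |Σ|/2 = 236.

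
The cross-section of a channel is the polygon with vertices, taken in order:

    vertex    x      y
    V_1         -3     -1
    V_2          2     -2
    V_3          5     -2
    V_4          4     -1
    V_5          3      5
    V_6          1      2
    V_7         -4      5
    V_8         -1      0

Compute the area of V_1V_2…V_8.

Apply the shoelace formula: 2A = Σ (x_i·y_{i+1} − x_{i+1}·y_i), indices taken mod 8.
V_1→V_2: (-3)(-2) − (2)(-1) = 8
V_2→V_3: (2)(-2) − (5)(-2) = 6
V_3→V_4: (5)(-1) − (4)(-2) = 3
V_4→V_5: (4)(5) − (3)(-1) = 23
V_5→V_6: (3)(2) − (1)(5) = 1
V_6→V_7: (1)(5) − (-4)(2) = 13
V_7→V_8: (-4)(0) − (-1)(5) = 5
V_8→V_1: (-1)(-1) − (-3)(0) = 1
Σ = 60
Area = |Σ|/2 = 30.

30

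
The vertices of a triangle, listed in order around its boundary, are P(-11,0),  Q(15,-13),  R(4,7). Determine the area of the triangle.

P→Q: (-11)(-13) − (15)(0) = 143
Q→R: (15)(7) − (4)(-13) = 157
R→P: (4)(0) − (-11)(7) = 77
Σ = 377
Area = |Σ|/2 = 188.5.

188.5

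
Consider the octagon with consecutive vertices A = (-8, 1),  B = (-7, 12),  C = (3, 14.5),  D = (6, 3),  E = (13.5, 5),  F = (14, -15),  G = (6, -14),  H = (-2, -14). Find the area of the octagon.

Cross-terms: -89, -137.5, -78, -10.5, -272.5, -106, -112, -114  ⇒  Σ = -919.5
Area = |Σ|/2 = 459.75.

459.75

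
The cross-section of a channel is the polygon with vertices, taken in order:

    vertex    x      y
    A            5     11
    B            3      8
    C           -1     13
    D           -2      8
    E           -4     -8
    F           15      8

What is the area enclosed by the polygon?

166.5

Apply the surveyor's formula: 2A = Σ (x_i·y_{i+1} − x_{i+1}·y_i), indices taken mod 6.
Σ = (7) + (47) + (18) + (48) + (88) + (125) = 333
Area = |Σ|/2 = 166.5.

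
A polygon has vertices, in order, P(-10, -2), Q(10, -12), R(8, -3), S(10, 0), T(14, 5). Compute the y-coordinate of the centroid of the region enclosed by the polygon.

-227/77

Apply the shoelace formula. First the cross-terms c_i = x_i·y_{i+1} − x_{i+1}·y_i:
  140, 66, 30, 50, 22  ⇒  2A = 308, A = 154.
Then Σ (y_i + y_{i+1})·c_i = -2724, so ȳ = -2724 / (6·154) = -227/77.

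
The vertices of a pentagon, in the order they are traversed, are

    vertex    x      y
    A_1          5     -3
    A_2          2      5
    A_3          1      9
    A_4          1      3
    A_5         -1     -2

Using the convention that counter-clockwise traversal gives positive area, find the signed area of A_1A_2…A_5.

Apply the shoelace formula: 2A = Σ (x_i·y_{i+1} − x_{i+1}·y_i), indices taken mod 5.
Cross-terms: 31, 13, -6, 1, 13  ⇒  Σ = 52
Signed area = Σ/2 = 26 (positive ⇒ counter-clockwise traversal).

26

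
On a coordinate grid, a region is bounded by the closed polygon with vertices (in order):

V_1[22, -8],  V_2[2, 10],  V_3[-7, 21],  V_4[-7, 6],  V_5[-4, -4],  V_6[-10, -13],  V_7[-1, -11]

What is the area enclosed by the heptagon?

Apply Gauss's area formula: 2A = Σ (x_i·y_{i+1} − x_{i+1}·y_i), indices taken mod 7.
Σ = (236) + (112) + (105) + (52) + (12) + (97) + (250) = 864
Area = |Σ|/2 = 432.

432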